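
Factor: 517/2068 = 1/4 =2^( - 2)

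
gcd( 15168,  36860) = 4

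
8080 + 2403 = 10483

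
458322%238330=219992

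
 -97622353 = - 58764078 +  - 38858275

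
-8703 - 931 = -9634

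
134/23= 5 + 19/23 = 5.83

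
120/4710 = 4/157 = 0.03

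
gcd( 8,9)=1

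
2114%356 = 334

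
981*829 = 813249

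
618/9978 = 103/1663 = 0.06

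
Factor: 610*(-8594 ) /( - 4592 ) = 1310585/1148 = 2^(-2) * 5^1*7^(- 1)*41^( - 1)*61^1*4297^1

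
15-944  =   - 929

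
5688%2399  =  890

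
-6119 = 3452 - 9571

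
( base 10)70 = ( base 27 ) 2g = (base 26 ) 2I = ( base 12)5a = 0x46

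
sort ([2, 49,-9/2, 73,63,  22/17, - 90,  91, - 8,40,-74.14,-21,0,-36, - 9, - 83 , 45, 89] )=[ - 90,-83, - 74.14, -36, - 21, - 9 , - 8,-9/2, 0, 22/17, 2, 40,45,49 , 63,73, 89,91]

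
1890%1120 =770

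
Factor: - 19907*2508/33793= -2^2*3^1 * 11^1*17^1*19^1*47^( - 1)*719^(- 1)*1171^1 = - 49926756/33793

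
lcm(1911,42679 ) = 128037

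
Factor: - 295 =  - 5^1*59^1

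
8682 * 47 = 408054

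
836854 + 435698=1272552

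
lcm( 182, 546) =546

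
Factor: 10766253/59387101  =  3^1*17^1*379^1*557^1*59387101^(- 1)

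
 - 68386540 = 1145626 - 69532166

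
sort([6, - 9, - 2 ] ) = [-9, - 2,6] 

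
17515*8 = 140120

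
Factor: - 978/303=  -  2^1 * 101^ ( - 1 ) * 163^1 = - 326/101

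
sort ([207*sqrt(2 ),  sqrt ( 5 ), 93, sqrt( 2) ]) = [ sqrt(2), sqrt( 5), 93, 207*sqrt(2) ]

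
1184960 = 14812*80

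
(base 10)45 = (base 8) 55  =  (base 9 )50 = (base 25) 1k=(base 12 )39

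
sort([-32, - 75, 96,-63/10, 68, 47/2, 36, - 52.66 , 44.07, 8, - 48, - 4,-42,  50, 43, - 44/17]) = [ - 75,  -  52.66,- 48,  -  42, - 32, - 63/10,- 4,  -  44/17,8,47/2,36, 43, 44.07, 50,68,96]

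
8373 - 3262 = 5111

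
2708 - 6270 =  - 3562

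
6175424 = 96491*64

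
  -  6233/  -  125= 49 + 108/125 = 49.86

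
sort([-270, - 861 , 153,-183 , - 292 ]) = [ - 861 , - 292, - 270 ,- 183,153 ] 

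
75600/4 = 18900=18900.00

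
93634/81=1155 + 79/81 = 1155.98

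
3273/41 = 79+ 34/41 = 79.83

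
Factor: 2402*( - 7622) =  -  2^2*37^1*103^1*1201^1 = - 18308044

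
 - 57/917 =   -  57/917 = - 0.06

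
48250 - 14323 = 33927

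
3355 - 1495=1860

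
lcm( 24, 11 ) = 264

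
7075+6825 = 13900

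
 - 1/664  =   - 1/664 = - 0.00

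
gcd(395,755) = 5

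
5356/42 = 127 + 11/21 = 127.52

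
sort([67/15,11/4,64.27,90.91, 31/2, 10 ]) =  [ 11/4,67/15,10,  31/2, 64.27,90.91 ]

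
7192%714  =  52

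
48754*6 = 292524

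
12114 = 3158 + 8956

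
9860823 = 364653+9496170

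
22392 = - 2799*( - 8) 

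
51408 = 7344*7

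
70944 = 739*96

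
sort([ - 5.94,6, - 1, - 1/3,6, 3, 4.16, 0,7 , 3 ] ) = [ - 5.94,- 1, - 1/3 , 0,  3, 3,4.16,6, 6, 7]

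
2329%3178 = 2329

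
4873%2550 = 2323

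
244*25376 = 6191744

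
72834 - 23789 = 49045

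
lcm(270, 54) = 270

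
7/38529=7/38529=0.00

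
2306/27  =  2306/27 = 85.41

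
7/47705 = 1/6815 = 0.00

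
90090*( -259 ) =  - 23333310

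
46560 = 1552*30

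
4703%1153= 91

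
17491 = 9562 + 7929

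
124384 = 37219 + 87165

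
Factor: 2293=2293^1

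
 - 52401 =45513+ - 97914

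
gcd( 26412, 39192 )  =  852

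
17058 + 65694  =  82752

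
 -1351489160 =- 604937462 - 746551698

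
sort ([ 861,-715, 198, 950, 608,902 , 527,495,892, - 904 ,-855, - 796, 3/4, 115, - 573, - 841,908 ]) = [ - 904,  -  855, - 841, - 796,- 715, - 573, 3/4,115,198,495, 527,608,861,892,  902,908,950]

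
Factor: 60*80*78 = 2^7*3^2*5^2*13^1 = 374400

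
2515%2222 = 293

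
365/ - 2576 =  - 1 + 2211/2576 = - 0.14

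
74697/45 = 24899/15 = 1659.93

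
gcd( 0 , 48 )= 48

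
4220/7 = 602+ 6/7 = 602.86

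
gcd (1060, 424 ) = 212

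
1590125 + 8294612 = 9884737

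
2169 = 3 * 723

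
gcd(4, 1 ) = 1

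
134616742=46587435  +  88029307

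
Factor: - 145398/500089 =  -  2^1*3^1 *11^1*17^( - 1)*23^( - 1 )*1279^( - 1)*2203^1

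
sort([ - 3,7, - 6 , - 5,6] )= [ - 6,  -  5,-3,6,7]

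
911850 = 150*6079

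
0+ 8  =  8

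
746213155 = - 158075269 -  - 904288424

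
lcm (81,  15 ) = 405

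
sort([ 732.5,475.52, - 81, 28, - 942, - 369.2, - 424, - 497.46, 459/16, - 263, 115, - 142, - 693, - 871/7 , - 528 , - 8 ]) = [ - 942, - 693, - 528, - 497.46, - 424, - 369.2, - 263,-142,  -  871/7,-81, - 8,28, 459/16 , 115,  475.52, 732.5 ] 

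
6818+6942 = 13760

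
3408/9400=426/1175 = 0.36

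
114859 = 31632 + 83227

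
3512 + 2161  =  5673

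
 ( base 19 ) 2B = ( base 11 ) 45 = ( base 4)301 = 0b110001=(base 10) 49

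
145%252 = 145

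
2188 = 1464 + 724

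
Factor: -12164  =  -2^2 * 3041^1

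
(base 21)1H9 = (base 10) 807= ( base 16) 327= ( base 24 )19f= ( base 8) 1447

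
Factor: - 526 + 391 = -3^3*5^1= -135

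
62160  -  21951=40209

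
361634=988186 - 626552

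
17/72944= 17/72944 = 0.00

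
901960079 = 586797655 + 315162424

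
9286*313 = 2906518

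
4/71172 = 1/17793 = 0.00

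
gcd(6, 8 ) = 2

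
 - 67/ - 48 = 1  +  19/48 = 1.40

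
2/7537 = 2/7537 =0.00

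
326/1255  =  326/1255 = 0.26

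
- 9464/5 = - 9464/5=-1892.80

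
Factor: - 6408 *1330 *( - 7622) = 2^5*3^2*5^1*7^1*19^1 * 37^1*89^1*103^1  =  64959562080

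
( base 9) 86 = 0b1001110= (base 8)116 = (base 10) 78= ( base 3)2220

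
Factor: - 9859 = -9859^1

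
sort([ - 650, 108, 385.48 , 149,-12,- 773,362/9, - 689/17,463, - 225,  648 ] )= [ - 773, - 650, - 225, - 689/17, - 12,362/9,108,149,  385.48, 463,  648]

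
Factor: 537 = 3^1*  179^1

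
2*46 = 92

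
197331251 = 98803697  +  98527554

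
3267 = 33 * 99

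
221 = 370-149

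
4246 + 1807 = 6053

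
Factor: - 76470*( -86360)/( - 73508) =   -  2^2*3^1 *5^2*23^( - 1)*47^( - 1) * 127^1*2549^1=-97116900/1081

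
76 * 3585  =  272460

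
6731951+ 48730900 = 55462851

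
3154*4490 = 14161460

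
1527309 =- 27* ( - 56567 )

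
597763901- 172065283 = 425698618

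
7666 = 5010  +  2656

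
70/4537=70/4537= 0.02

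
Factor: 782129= 782129^1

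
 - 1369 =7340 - 8709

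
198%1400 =198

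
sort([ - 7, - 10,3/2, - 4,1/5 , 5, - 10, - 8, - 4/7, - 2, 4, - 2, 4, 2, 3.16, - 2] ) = [ - 10,- 10, - 8, - 7 ,-4, - 2, - 2, - 2 , - 4/7, 1/5, 3/2 , 2,3.16 , 4,4, 5 ] 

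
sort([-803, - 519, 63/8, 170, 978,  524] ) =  [ - 803 , - 519 , 63/8,170,524, 978]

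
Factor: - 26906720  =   - 2^5*5^1 * 211^1*797^1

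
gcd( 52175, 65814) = 1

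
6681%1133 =1016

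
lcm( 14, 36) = 252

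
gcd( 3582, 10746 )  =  3582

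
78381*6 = 470286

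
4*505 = 2020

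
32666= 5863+26803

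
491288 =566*868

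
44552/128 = 348+ 1/16 = 348.06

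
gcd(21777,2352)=21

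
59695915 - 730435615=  - 670739700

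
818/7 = 818/7 =116.86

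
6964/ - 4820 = -2 + 669/1205 = -1.44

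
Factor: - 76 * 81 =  - 2^2* 3^4*19^1 = - 6156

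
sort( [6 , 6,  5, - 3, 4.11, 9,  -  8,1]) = [ - 8, - 3,1,  4.11,5, 6,  6,9] 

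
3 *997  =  2991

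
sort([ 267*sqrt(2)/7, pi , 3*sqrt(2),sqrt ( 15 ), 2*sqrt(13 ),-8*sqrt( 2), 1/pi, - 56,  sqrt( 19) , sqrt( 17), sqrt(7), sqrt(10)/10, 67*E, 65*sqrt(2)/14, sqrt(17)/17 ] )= [ - 56, - 8*sqrt( 2), sqrt( 17 ) /17,sqrt( 10 )/10,1/pi, sqrt(7),pi, sqrt(15), sqrt(17), 3*sqrt(2),sqrt( 19 ), 65 * sqrt(2)/14 , 2*sqrt(13), 267*sqrt(2)/7,67*E ] 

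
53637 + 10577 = 64214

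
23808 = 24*992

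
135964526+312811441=448775967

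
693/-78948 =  - 77/8772 = - 0.01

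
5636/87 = 5636/87 = 64.78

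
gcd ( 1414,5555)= 101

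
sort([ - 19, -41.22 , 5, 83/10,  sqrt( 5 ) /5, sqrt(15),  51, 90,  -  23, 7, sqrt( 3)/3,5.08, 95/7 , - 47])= [ - 47 , - 41.22, - 23, - 19,sqrt ( 5 )/5, sqrt(3)/3 , sqrt(15 ),5,5.08, 7, 83/10,95/7 , 51, 90]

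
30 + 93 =123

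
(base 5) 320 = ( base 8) 125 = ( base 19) 49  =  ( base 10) 85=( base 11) 78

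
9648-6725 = 2923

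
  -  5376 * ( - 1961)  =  10542336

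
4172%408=92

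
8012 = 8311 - 299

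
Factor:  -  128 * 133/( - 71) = 17024/71 = 2^7*7^1 * 19^1*71^( - 1)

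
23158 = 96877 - 73719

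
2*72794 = 145588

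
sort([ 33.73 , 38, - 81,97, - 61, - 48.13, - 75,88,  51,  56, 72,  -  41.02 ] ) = [ - 81, - 75, - 61 , - 48.13,-41.02,33.73,38,51, 56,72,88,97] 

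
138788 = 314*442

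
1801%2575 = 1801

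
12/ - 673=-1 + 661/673 =-  0.02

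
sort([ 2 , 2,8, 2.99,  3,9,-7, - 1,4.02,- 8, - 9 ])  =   [ - 9,  -  8, - 7, - 1,2,2,2.99, 3 , 4.02,  8,9] 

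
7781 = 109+7672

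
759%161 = 115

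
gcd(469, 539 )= 7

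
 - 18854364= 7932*( - 2377) 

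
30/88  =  15/44 = 0.34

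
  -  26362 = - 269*98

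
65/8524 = 65/8524 = 0.01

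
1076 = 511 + 565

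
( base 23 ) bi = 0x10F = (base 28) 9J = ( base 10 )271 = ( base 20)db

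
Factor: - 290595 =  - 3^1 *5^1*19373^1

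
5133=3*1711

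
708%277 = 154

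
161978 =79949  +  82029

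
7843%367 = 136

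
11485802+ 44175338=55661140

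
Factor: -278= - 2^1 * 139^1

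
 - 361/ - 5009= 361/5009 =0.07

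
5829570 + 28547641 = 34377211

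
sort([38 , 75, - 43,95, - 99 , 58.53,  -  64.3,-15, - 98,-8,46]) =[ - 99, - 98, - 64.3, - 43, - 15, - 8,38,  46, 58.53,75 , 95 ]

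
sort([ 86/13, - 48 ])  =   [ - 48 , 86/13]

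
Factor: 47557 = 19^1*2503^1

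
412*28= 11536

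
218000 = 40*5450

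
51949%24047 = 3855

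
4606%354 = 4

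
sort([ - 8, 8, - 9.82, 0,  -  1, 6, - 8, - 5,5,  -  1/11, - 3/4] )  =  [ - 9.82, - 8, - 8, - 5, - 1, - 3/4 ,  -  1/11,0 , 5, 6,  8]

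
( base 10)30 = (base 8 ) 36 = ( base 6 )50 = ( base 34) U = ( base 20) 1A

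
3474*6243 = 21688182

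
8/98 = 4/49 = 0.08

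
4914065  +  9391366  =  14305431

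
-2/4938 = -1 + 2468/2469 = -0.00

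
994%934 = 60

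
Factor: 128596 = 2^2*13^1 * 2473^1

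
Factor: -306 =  - 2^1 * 3^2*17^1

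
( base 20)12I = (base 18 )178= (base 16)1CA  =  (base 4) 13022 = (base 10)458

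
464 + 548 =1012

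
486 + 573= 1059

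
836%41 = 16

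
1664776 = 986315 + 678461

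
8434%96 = 82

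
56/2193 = 56/2193 = 0.03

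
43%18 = 7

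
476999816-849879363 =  - 372879547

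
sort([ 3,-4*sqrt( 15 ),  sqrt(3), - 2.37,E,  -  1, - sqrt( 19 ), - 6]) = [ - 4 * sqrt( 15 ), - 6, - sqrt(19 ),  -  2.37, -1,sqrt( 3)  ,  E,3]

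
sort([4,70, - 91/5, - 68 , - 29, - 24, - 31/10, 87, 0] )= [-68, - 29 , - 24, - 91/5, - 31/10,0,4, 70, 87 ]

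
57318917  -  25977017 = 31341900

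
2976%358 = 112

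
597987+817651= 1415638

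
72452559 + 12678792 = 85131351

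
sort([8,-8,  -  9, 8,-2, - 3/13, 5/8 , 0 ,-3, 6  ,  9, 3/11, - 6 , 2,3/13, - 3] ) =[-9,-8,-6, - 3,-3, - 2,-3/13,0, 3/13,  3/11,5/8, 2, 6,8,8 , 9]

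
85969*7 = 601783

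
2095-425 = 1670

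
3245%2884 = 361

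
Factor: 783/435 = 9/5 = 3^2*5^( - 1)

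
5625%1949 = 1727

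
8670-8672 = - 2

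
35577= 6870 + 28707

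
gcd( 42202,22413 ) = 1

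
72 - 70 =2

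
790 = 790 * 1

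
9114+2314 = 11428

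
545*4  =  2180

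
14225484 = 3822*3722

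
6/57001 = 6/57001 = 0.00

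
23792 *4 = 95168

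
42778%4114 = 1638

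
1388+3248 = 4636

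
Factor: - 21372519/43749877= - 3^1*7^1*17^1*43^( - 1 )*131^1*457^1*1017439^( - 1 ) 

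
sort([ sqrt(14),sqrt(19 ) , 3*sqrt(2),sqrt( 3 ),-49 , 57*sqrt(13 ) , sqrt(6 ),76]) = [- 49,sqrt(3), sqrt(6 ), sqrt( 14), 3*sqrt(2),sqrt(19),76, 57*sqrt ( 13)]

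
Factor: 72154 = 2^1*43^1*839^1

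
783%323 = 137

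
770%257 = 256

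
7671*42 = 322182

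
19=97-78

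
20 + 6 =26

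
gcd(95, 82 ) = 1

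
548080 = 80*6851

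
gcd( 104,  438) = 2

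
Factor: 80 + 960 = 1040 = 2^4 * 5^1*13^1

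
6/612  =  1/102 = 0.01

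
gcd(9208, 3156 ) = 4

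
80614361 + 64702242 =145316603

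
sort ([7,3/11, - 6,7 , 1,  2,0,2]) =[-6,0,3/11,1,2,2,7,  7]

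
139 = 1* 139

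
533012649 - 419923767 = 113088882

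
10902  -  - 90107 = 101009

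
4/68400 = 1/17100 =0.00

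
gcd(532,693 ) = 7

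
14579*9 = 131211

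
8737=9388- 651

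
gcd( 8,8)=8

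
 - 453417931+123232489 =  - 330185442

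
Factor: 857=857^1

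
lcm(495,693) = 3465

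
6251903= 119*52537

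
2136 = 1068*2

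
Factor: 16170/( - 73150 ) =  - 3^1*5^( - 1)*7^1*19^(  -  1 ) = - 21/95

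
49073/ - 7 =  - 7011 + 4/7 = - 7010.43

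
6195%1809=768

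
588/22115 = 588/22115=0.03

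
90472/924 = 97 + 211/231 = 97.91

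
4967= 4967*1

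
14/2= 7 = 7.00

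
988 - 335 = 653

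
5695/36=158 + 7/36 = 158.19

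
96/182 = 48/91 = 0.53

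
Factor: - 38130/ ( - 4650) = 41/5=5^( - 1 )*41^1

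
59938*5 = 299690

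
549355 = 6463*85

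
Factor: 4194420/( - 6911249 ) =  - 2^2*3^1 * 5^1*53^1 * 1319^1 * 6911249^( - 1 ) 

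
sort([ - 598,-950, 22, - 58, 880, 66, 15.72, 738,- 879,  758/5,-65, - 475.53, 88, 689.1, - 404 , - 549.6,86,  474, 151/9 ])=[  -  950,-879  ,  -  598, - 549.6, - 475.53,-404, - 65,-58,15.72,151/9, 22, 66, 86, 88,758/5 , 474,689.1, 738, 880]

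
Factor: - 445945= -5^1*89189^1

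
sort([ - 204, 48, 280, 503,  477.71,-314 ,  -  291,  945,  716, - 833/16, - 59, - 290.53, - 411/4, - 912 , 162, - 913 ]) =[ - 913,-912, - 314, - 291, - 290.53, - 204, - 411/4, - 59, - 833/16,  48,162, 280 , 477.71, 503,  716,945]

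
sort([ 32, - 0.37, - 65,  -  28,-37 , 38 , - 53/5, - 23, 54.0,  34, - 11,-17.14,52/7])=[-65, - 37, -28,-23, - 17.14, - 11, - 53/5 , - 0.37,52/7, 32 , 34, 38, 54.0 ] 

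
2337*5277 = 12332349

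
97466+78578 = 176044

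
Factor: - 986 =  - 2^1 * 17^1*29^1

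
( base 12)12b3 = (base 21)4i9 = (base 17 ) 779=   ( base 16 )867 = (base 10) 2151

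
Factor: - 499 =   -  499^1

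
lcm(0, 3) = 0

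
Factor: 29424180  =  2^2 * 3^1*5^1 * 653^1*751^1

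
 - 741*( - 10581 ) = 7840521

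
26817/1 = 26817 =26817.00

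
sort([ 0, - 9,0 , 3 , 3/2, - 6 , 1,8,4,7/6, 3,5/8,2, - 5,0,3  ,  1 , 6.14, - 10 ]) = [ - 10,  -  9, - 6, - 5, 0,0,0,5/8,1, 1,7/6,  3/2,2,3,  3,3, 4,6.14,8]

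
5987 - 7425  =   - 1438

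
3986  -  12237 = - 8251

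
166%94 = 72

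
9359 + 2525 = 11884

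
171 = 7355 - 7184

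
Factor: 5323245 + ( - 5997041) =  - 673796 = - 2^2*168449^1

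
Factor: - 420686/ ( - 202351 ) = 2^1*7^1*17^ ( - 1)*151^1*199^1*11903^(-1) 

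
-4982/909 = -6 + 472/909 = - 5.48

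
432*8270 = 3572640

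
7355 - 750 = 6605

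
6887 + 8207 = 15094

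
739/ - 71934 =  - 739/71934= - 0.01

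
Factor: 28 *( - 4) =- 2^4*7^1 = - 112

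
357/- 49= -8 + 5/7= - 7.29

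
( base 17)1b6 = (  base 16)1E2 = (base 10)482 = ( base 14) 266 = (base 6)2122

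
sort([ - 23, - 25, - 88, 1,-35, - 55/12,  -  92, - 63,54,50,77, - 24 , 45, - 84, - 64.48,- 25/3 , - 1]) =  [ - 92, - 88, -84, - 64.48, -63, - 35, - 25, - 24,  -  23, - 25/3, - 55/12,-1,1,  45,50 , 54,77 ]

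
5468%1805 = 53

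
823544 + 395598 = 1219142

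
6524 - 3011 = 3513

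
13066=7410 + 5656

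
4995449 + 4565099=9560548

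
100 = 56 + 44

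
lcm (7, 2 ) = 14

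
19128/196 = 97  +  29/49 = 97.59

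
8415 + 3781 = 12196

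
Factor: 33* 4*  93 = 2^2* 3^2*11^1*31^1 = 12276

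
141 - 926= - 785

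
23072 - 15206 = 7866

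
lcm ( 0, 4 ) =0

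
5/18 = 5/18 = 0.28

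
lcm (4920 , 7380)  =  14760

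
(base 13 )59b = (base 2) 1111001101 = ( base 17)364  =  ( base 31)10C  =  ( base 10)973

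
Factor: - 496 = - 2^4*31^1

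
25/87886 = 25/87886 = 0.00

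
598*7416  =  4434768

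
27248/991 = 27248/991 = 27.50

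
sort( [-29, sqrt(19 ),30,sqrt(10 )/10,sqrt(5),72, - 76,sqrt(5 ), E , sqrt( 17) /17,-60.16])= [ - 76, - 60.16,-29,sqrt(17)/17, sqrt( 10)/10,sqrt ( 5),sqrt (5 ),E,sqrt( 19),30, 72]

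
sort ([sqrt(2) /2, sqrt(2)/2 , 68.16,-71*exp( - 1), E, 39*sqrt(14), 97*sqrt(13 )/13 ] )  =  [ - 71*exp( - 1 ), sqrt( 2 )/2, sqrt (2)/2,E,  97*sqrt ( 13 ) /13 , 68.16, 39*sqrt(14)]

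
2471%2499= 2471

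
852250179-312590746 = 539659433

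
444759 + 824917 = 1269676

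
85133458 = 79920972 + 5212486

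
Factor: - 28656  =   - 2^4 * 3^2*199^1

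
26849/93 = 288 + 65/93 = 288.70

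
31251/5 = 31251/5=6250.20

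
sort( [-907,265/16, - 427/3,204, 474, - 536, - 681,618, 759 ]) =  [ - 907, - 681, - 536, - 427/3,265/16 , 204,474,618,759 ]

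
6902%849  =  110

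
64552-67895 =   -  3343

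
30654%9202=3048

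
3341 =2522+819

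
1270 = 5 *254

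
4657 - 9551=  - 4894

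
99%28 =15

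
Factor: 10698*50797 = 543426306 = 2^1*3^1 * 79^1*643^1*1783^1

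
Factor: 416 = 2^5*13^1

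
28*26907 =753396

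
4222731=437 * 9663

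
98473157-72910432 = 25562725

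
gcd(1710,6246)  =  18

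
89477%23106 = 20159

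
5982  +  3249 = 9231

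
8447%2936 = 2575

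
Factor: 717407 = 233^1 * 3079^1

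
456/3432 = 19/143 = 0.13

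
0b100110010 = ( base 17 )110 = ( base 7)615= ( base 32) 9i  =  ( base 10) 306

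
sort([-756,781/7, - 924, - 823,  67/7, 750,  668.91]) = [ - 924,-823,  -  756,67/7,781/7,668.91, 750] 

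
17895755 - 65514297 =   -  47618542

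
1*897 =897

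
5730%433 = 101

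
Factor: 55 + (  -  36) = 19^1 = 19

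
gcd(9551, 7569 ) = 1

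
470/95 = 4 + 18/19 = 4.95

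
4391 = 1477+2914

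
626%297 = 32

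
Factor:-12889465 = -5^1*43^1*59951^1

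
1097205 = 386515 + 710690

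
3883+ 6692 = 10575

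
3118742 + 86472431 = 89591173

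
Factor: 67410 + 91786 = 2^2*39799^1 = 159196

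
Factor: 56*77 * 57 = 245784 = 2^3*3^1*7^2*11^1*19^1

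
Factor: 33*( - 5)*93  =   - 15345=-  3^2*5^1*11^1*31^1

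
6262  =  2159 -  - 4103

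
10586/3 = 10586/3= 3528.67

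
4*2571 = 10284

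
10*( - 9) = - 90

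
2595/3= 865 = 865.00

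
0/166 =0 = 0.00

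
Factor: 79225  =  5^2 *3169^1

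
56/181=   56/181 =0.31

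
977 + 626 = 1603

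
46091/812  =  46091/812 = 56.76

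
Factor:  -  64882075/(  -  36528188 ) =2^( - 2)*5^2 * 2595283^1 * 9132047^( - 1)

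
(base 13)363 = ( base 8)1114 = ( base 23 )12d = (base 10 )588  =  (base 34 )ha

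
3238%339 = 187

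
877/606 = 877/606 = 1.45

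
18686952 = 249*75048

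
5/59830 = 1/11966 = 0.00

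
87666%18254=14650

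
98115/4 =98115/4 =24528.75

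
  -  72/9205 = -72/9205 = -0.01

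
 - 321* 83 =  - 26643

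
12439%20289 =12439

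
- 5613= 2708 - 8321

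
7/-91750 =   -  1 +91743/91750 = - 0.00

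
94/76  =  47/38 = 1.24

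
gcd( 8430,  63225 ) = 4215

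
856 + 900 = 1756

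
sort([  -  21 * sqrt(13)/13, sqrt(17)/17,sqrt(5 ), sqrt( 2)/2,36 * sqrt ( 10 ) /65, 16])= [-21 * sqrt( 13 ) /13,  sqrt (17)/17, sqrt( 2 ) /2, 36* sqrt( 10)/65,  sqrt(5 ), 16] 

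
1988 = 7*284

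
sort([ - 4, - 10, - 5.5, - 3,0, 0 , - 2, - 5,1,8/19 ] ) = [ - 10, - 5.5, - 5, - 4, - 3, - 2,0, 0 , 8/19, 1]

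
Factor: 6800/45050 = 8/53 = 2^3 * 53^( - 1)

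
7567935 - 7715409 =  - 147474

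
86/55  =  1 + 31/55= 1.56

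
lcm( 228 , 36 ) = 684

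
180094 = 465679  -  285585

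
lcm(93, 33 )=1023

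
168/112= 1 + 1/2 =1.50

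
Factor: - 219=-3^1*73^1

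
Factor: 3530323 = 3530323^1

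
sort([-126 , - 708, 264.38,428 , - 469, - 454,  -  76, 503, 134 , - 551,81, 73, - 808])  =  [ - 808, - 708, - 551, - 469, - 454 , - 126, - 76,73 , 81, 134,264.38, 428,503 ]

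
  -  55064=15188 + -70252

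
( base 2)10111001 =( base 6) 505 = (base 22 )89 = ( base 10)185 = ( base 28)6H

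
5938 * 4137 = 24565506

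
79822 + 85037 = 164859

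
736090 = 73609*10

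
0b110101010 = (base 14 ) 226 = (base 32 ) DA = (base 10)426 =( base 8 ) 652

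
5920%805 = 285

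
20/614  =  10/307 = 0.03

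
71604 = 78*918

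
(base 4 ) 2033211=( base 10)9189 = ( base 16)23e5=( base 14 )34c5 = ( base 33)8ef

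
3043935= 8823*345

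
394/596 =197/298 = 0.66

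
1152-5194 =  - 4042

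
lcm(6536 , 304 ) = 13072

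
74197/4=74197/4=   18549.25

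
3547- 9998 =  -  6451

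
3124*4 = 12496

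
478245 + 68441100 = 68919345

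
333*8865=2952045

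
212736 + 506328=719064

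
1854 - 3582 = -1728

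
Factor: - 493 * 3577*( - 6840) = 12062073240 = 2^3*3^2*5^1*7^2*17^1*19^1*29^1*73^1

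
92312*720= 66464640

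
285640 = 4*71410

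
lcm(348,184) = 16008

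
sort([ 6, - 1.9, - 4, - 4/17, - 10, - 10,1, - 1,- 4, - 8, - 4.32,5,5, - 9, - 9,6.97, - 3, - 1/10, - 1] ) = [ - 10, - 10, - 9, - 9,-8, - 4.32,-4,  -  4, -3 , - 1.9, - 1, - 1, - 4/17 , -1/10,  1, 5 , 5, 6,  6.97 ]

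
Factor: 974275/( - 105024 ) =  - 2^( - 6)*3^( - 1 )*5^2*547^(  -  1 )*38971^1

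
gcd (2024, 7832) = 88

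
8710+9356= 18066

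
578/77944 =289/38972  =  0.01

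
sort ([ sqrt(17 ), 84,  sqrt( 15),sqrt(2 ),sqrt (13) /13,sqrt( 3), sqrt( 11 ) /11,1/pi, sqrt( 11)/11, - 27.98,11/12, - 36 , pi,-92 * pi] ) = [ - 92*pi, - 36, - 27.98,sqrt(13)/13,sqrt( 11) /11, sqrt( 11)/11,1/pi,11/12,sqrt( 2 ), sqrt( 3) , pi , sqrt(15 ),sqrt( 17),  84 ] 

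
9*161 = 1449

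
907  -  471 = 436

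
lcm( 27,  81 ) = 81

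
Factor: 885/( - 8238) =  - 295/2746=- 2^( - 1)*5^1*59^1 * 1373^( - 1 )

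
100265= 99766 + 499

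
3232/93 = 3232/93=34.75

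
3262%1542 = 178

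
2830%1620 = 1210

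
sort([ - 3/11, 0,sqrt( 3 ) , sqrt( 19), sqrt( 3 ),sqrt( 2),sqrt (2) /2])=[ - 3/11,0, sqrt( 2)/2 , sqrt( 2),sqrt( 3), sqrt ( 3 ),sqrt(19) ]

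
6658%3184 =290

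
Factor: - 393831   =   - 3^2*43759^1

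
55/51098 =55/51098 = 0.00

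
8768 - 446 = 8322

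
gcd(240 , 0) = 240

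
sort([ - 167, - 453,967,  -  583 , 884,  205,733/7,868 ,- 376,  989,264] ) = [-583, - 453, - 376, - 167,733/7,205,  264, 868,884,967, 989 ] 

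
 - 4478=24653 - 29131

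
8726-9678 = -952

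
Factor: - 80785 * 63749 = -5^1*7^2*107^1* 151^1*1301^1 = -  5149962965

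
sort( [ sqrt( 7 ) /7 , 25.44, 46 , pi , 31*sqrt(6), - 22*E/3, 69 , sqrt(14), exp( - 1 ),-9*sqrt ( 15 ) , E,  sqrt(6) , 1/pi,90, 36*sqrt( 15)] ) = [ - 9*sqrt( 15 ), - 22*E/3, 1/pi, exp(  -  1) , sqrt(  7)/7,sqrt( 6 ),E,pi,sqrt( 14 ),25.44  ,  46, 69,31*sqrt( 6), 90,36*sqrt( 15)]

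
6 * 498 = 2988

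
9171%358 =221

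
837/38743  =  837/38743= 0.02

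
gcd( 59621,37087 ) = 1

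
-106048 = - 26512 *4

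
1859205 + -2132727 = - 273522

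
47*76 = 3572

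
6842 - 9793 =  - 2951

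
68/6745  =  68/6745 =0.01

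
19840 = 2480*8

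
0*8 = 0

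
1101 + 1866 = 2967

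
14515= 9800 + 4715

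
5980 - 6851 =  - 871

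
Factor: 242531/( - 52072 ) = -2^(  -  3 )*23^(-1 )*857^1 = - 857/184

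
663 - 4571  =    -  3908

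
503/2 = 251 + 1/2 = 251.50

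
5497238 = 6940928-1443690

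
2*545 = 1090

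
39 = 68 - 29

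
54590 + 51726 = 106316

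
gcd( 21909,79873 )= 1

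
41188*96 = 3954048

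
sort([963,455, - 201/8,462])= [ - 201/8,455,462, 963]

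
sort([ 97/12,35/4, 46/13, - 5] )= [  -  5, 46/13,  97/12, 35/4 ]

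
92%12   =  8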